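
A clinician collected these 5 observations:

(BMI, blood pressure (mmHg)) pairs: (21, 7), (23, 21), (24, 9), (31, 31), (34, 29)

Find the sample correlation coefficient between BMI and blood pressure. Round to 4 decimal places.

0.8581

n = 5, Σx = 133, Σy = 97, Σxy = 2793, Σx² = 3663, Σy² = 2373
Sxx = Σx² − (Σx)²/n = 3663 − 3537.8 = 125.2
Sxy = Σxy − (Σx)(Σy)/n = 2793 − 2580.2 = 212.8
Syy = Σy² − (Σy)²/n = 2373 − 1881.8 = 491.2
r = Sxy/√(Sxx·Syy) = 212.8/√(61498.24) = 212.8/247.988387 = 0.858105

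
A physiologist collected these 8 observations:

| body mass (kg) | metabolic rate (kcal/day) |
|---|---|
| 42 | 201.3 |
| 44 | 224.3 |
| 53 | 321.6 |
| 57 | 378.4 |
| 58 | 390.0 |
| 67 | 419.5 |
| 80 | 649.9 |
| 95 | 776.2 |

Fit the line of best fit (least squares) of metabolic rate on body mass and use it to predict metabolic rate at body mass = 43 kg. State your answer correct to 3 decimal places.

n = 8, Σx = 496, Σy = 3361.2, Σxy = 233394.9, Σx² = 33036
Sxx = Σx² − (Σx)²/n = 33036 − 30752 = 2284
Sxy = Σxy − (Σx)(Σy)/n = 233394.9 − 208394.4 = 25000.5
b = Sxy/Sxx = 25000.5/2284 = 10.945928
a = ȳ − b·x̄ = 420.15 − 10.945928·62 = -258.497548
ŷ(43) = a + b·43 = -258.497548 + 10.945928·43 = 212.177364

212.177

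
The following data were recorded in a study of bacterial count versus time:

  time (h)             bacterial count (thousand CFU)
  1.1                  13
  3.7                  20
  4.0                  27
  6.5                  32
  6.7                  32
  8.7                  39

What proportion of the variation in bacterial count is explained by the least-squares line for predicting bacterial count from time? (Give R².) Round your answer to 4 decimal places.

0.9558

n = 6, Σx = 30.7, Σy = 163, Σxy = 958, Σx² = 193.73, Σy² = 4867
Sxx = Σx² − (Σx)²/n = 193.73 − 157.081667 = 36.648333
Sxy = Σxy − (Σx)(Σy)/n = 958 − 834.016667 = 123.983333
Syy = Σy² − (Σy)²/n = 4867 − 4428.166667 = 438.833333
R² = Sxy²/(Sxx·Syy) = (123.983333)²/(36.648333·438.833333) = 0.955813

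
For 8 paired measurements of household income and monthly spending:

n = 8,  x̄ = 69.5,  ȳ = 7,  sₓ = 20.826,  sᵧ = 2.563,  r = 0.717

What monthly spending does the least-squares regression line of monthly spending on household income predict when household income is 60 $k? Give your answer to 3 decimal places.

6.162

b = r · sᵧ/sₓ = 0.717 · 2.563/20.826 = 0.088239
a = ȳ − b·x̄ = 7 − 0.088239·69.5 = 0.867371
ŷ(60) = a + b·60 = 0.867371 + 0.088239·60 = 6.161727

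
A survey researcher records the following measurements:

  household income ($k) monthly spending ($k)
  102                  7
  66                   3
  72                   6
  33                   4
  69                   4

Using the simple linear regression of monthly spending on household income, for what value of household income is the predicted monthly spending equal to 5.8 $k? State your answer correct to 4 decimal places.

n = 5, Σx = 342, Σy = 24, Σxy = 1752, Σx² = 25794
Sxx = Σx² − (Σx)²/n = 25794 − 23392.8 = 2401.2
Sxy = Σxy − (Σx)(Σy)/n = 1752 − 1641.6 = 110.4
b = Sxy/Sxx = 110.4/2401.2 = 0.045977
a = ȳ − b·x̄ = 4.8 − 0.045977·68.4 = 1.655172
Set a + b·x = 5.8: x = (5.8 − 1.655172) / 0.045977 = 90.15

90.1500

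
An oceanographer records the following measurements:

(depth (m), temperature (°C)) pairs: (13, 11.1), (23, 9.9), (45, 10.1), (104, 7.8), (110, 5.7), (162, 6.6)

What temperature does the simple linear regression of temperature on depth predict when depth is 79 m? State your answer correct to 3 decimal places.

n = 6, Σx = 457, Σy = 51.2, Σxy = 3333.9, Σx² = 51883
Sxx = Σx² − (Σx)²/n = 51883 − 34808.166667 = 17074.833333
Sxy = Σxy − (Σx)(Σy)/n = 3333.9 − 3899.733333 = -565.833333
b = Sxy/Sxx = -565.833333/17074.833333 = -0.033138
a = ȳ − b·x̄ = 8.533333 − (-0.033138)·76.166667 = 11.057378
ŷ(79) = a + b·79 = 11.057378 + (-0.033138)·79 = 8.439441

8.439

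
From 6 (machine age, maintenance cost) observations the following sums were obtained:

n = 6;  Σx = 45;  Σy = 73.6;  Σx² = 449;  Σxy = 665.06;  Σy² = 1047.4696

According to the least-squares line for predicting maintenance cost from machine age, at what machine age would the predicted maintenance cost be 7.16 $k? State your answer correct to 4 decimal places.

2.4638

Sxx = Σx² − (Σx)²/n = 449 − 337.5 = 111.5
Sxy = Σxy − (Σx)(Σy)/n = 665.06 − 552 = 113.06
b = Sxy/Sxx = 113.06/111.5 = 1.013991
a = ȳ − b·x̄ = 12.266667 − 1.013991·7.5 = 4.661734
Set a + b·x = 7.16: x = (7.16 − 4.661734) / 1.013991 = 2.463795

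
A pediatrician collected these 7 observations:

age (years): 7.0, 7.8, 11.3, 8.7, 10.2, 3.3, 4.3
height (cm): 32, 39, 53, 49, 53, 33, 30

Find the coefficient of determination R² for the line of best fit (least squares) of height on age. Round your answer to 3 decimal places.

0.804

n = 7, Σx = 52.6, Σy = 289, Σxy = 2331.9, Σx² = 446.64, Σy² = 12553
Sxx = Σx² − (Σx)²/n = 446.64 − 395.251429 = 51.388571
Sxy = Σxy − (Σx)(Σy)/n = 2331.9 − 2171.628571 = 160.271429
Syy = Σy² − (Σy)²/n = 12553 − 11931.571429 = 621.428571
R² = Sxy²/(Sxx·Syy) = (160.271429)²/(51.388571·621.428571) = 0.804367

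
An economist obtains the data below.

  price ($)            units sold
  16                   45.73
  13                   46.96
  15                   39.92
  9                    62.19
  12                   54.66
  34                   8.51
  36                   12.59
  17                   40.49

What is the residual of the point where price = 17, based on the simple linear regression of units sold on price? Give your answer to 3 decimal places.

-2.024

n = 8, Σx = 152, Σy = 311.05, Σxy = 4587.5, Σx² = 3616
Sxx = Σx² − (Σx)²/n = 3616 − 2888 = 728
Sxy = Σxy − (Σx)(Σy)/n = 4587.5 − 5909.95 = -1322.45
b = Sxy/Sxx = -1322.45/728 = -1.816552
a = ȳ − b·x̄ = 38.88125 − (-1.816552)·19 = 73.395742
ŷ(17) = 73.395742 + (-1.816552)·17 = 42.514354
residual = y − ŷ = 40.49 − 42.514354 = -2.024354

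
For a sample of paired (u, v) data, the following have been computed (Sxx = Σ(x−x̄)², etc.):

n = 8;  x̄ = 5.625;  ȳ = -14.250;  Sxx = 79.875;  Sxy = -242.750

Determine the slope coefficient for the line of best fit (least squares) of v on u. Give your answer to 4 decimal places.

b = Sxy/Sxx = -242.75/79.875 = -3.039124

-3.0391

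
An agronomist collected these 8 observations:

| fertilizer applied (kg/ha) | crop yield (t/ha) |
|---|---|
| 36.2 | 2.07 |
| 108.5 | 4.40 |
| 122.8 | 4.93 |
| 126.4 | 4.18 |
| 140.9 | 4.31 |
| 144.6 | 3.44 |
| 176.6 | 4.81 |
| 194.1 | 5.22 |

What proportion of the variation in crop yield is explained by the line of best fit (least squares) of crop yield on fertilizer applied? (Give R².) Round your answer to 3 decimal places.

0.666

n = 8, Σx = 1050.1, Σy = 33.36, Σxy = 4653.441, Σx² = 153763.83, Σy² = 146.2164
Sxx = Σx² − (Σx)²/n = 153763.83 − 137838.75125 = 15925.07875
Sxy = Σxy − (Σx)(Σy)/n = 4653.441 − 4378.917 = 274.524
Syy = Σy² − (Σy)²/n = 146.2164 − 139.1112 = 7.1052
R² = Sxy²/(Sxx·Syy) = (274.524)²/(15925.07875·7.1052) = 0.666044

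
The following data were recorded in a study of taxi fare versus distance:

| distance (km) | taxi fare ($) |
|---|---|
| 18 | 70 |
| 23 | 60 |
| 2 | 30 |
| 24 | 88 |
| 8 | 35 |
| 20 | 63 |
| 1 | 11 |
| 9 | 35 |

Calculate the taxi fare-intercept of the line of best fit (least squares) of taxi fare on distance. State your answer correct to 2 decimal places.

15.51

n = 8, Σx = 105, Σy = 392, Σxy = 6678, Σx² = 1979
Sxx = Σx² − (Σx)²/n = 1979 − 1378.125 = 600.875
Sxy = Σxy − (Σx)(Σy)/n = 6678 − 5145 = 1533
b = Sxy/Sxx = 1533/600.875 = 2.551279
a = ȳ − b·x̄ = 49 − 2.551279·13.125 = 15.514458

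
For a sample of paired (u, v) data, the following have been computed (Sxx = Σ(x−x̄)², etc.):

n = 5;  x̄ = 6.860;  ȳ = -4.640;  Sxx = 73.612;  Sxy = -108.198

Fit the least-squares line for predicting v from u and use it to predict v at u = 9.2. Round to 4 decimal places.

-8.0794

b = Sxy/Sxx = -108.198/73.612 = -1.469842
a = ȳ − b·x̄ = -4.64 − (-1.469842)·6.86 = 5.443115
ŷ(9.2) = a + b·9.2 = 5.443115 + (-1.469842)·9.2 = -8.079430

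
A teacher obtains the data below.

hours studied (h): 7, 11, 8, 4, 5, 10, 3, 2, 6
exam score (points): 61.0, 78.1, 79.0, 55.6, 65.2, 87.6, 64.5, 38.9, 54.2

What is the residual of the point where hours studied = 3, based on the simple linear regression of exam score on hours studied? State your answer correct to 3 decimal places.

12.590

n = 9, Σx = 56, Σy = 584.1, Σxy = 3939, Σx² = 424
Sxx = Σx² − (Σx)²/n = 424 − 348.444444 = 75.555556
Sxy = Σxy − (Σx)(Σy)/n = 3939 − 3634.4 = 304.6
b = Sxy/Sxx = 304.6/75.555556 = 4.031471
a = ȳ − b·x̄ = 64.9 − 4.031471·6.222222 = 39.815294
ŷ(3) = 39.815294 + 4.031471·3 = 51.909706
residual = y − ŷ = 64.5 − 51.909706 = 12.590294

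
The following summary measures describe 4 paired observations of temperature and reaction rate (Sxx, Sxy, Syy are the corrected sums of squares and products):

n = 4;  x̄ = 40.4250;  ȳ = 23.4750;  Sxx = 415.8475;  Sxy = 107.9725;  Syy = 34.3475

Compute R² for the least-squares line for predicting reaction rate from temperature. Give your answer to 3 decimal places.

R² = Sxy²/(Sxx·Syy) = (107.9725)²/(415.8475·34.3475) = 0.816201

0.816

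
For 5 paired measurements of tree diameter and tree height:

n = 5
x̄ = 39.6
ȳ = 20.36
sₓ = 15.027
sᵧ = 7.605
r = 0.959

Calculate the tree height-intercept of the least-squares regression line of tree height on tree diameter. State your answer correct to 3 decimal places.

1.141

b = r · sᵧ/sₓ = 0.959 · 7.605/15.027 = 0.485339
a = ȳ − b·x̄ = 20.36 − 0.485339·39.6 = 1.140560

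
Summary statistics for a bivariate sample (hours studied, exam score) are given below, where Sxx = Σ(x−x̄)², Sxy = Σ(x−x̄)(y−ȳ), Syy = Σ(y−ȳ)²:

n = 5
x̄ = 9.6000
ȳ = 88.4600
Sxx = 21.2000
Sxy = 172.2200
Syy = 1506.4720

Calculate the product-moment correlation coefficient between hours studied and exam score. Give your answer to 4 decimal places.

0.9637

r = Sxy/√(Sxx·Syy) = 172.22/√(31937.2064) = 172.22/178.709839 = 0.963685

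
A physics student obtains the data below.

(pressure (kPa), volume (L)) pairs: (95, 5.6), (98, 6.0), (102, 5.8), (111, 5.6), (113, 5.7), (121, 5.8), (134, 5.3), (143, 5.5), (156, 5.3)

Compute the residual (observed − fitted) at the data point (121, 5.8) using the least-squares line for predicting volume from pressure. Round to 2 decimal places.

n = 9, Σx = 1073, Σy = 50.6, Σxy = 6002.6, Σx² = 131505
Sxx = Σx² − (Σx)²/n = 131505 − 127925.444444 = 3579.555556
Sxy = Σxy − (Σx)(Σy)/n = 6002.6 − 6032.644444 = -30.044444
b = Sxy/Sxx = -30.044444/3579.555556 = -0.008393
a = ȳ − b·x̄ = 5.622222 − (-0.008393)·119.222222 = 6.622895
ŷ(121) = 6.622895 + (-0.008393)·121 = 5.607301
residual = y − ŷ = 5.8 − 5.607301 = 0.192699

0.19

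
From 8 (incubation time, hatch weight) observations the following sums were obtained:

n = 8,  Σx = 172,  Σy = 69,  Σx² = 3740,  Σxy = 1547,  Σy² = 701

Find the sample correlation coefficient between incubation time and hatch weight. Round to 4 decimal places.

0.9523

Sxx = Σx² − (Σx)²/n = 3740 − 3698 = 42
Sxy = Σxy − (Σx)(Σy)/n = 1547 − 1483.5 = 63.5
Syy = Σy² − (Σy)²/n = 701 − 595.125 = 105.875
r = Sxy/√(Sxx·Syy) = 63.5/√(4446.75) = 63.5/66.683956 = 0.952253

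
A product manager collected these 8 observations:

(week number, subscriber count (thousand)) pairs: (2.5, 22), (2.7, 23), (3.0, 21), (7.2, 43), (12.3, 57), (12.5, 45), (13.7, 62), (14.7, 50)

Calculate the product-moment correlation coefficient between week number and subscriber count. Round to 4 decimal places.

n = 8, Σx = 68.6, Σy = 323, Σxy = 3337.7, Σx² = 785.7, Σy² = 14921
Sxx = Σx² − (Σx)²/n = 785.7 − 588.245 = 197.455
Sxy = Σxy − (Σx)(Σy)/n = 3337.7 − 2769.725 = 567.975
Syy = Σy² − (Σy)²/n = 14921 − 13041.125 = 1879.875
r = Sxy/√(Sxx·Syy) = 567.975/√(371190.718125) = 567.975/609.254231 = 0.932246

0.9322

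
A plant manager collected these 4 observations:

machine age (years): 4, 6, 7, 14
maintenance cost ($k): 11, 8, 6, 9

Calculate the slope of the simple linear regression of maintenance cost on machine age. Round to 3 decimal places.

n = 4, Σx = 31, Σy = 34, Σxy = 260, Σx² = 297
Sxx = Σx² − (Σx)²/n = 297 − 240.25 = 56.75
Sxy = Σxy − (Σx)(Σy)/n = 260 − 263.5 = -3.5
b = Sxy/Sxx = -3.5/56.75 = -0.061674

-0.062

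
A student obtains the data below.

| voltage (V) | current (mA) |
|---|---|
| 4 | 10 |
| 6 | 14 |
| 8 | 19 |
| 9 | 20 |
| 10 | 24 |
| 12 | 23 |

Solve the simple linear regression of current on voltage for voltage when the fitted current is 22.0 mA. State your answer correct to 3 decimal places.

n = 6, Σx = 49, Σy = 110, Σxy = 972, Σx² = 441
Sxx = Σx² − (Σx)²/n = 441 − 400.166667 = 40.833333
Sxy = Σxy − (Σx)(Σy)/n = 972 − 898.333333 = 73.666667
b = Sxy/Sxx = 73.666667/40.833333 = 1.804082
a = ȳ − b·x̄ = 18.333333 − 1.804082·8.166667 = 3.6
Set a + b·x = 22.0: x = (22.0 − 3.6) / 1.804082 = 10.199095

10.199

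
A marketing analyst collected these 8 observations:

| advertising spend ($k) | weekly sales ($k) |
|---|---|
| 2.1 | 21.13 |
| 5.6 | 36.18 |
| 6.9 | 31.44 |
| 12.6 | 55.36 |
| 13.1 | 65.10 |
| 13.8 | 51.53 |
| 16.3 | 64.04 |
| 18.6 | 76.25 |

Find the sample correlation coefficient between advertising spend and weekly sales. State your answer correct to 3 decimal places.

n = 8, Σx = 89, Σy = 401.03, Σxy = 5187.479, Σx² = 1215.84, Σy² = 22617.2075
Sxx = Σx² − (Σx)²/n = 1215.84 − 990.125 = 225.715
Sxy = Σxy − (Σx)(Σy)/n = 5187.479 − 4461.45875 = 726.02025
Syy = Σy² − (Σy)²/n = 22617.2075 − 20103.132613 = 2514.074887
r = Sxy/√(Sxx·Syy) = 726.02025/√(567464.413232) = 726.02025/753.302339 = 0.963783

0.964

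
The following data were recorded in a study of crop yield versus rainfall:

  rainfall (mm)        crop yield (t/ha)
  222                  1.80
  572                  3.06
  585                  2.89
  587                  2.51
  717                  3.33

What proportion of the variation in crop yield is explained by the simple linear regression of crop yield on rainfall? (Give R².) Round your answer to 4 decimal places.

n = 5, Σx = 2683, Σy = 13.59, Σxy = 7701.55, Σx² = 1577351, Σy² = 38.3447
Sxx = Σx² − (Σx)²/n = 1577351 − 1439697.8 = 137653.2
Sxy = Σxy − (Σx)(Σy)/n = 7701.55 − 7292.394 = 409.156
Syy = Σy² − (Σy)²/n = 38.3447 − 36.93762 = 1.40708
R² = Sxy²/(Sxx·Syy) = (409.156)²/(137653.2·1.40708) = 0.864316

0.8643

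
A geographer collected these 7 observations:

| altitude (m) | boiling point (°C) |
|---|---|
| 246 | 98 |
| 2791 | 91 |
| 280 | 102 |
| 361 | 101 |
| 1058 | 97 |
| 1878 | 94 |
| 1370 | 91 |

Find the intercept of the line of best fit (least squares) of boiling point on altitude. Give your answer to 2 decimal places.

n = 7, Σx = 7984, Σy = 674, Σxy = 746938, Σx² = 14582066
Sxx = Σx² − (Σx)²/n = 14582066 − 9106322.285714 = 5475743.714286
Sxy = Σxy − (Σx)(Σy)/n = 746938 − 768745.142857 = -21807.142857
b = Sxy/Sxx = -21807.142857/5475743.714286 = -0.003982
a = ȳ − b·x̄ = 96.285714 − (-0.003982)·1140.571429 = 100.828039

100.83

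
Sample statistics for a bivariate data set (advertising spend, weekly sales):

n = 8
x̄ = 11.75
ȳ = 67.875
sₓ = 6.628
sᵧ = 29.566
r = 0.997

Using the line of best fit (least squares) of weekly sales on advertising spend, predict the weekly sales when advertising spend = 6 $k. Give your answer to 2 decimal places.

42.30

b = r · sᵧ/sₓ = 0.997 · 29.566/6.628 = 4.447390
a = ȳ − b·x̄ = 67.875 − 4.447390·11.75 = 15.618166
ŷ(6) = a + b·6 = 15.618166 + 4.447390·6 = 42.302507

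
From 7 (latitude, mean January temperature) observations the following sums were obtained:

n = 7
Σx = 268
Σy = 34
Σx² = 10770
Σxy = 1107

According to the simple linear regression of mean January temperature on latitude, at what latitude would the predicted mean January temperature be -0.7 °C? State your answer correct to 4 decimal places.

Sxx = Σx² − (Σx)²/n = 10770 − 10260.571429 = 509.428571
Sxy = Σxy − (Σx)(Σy)/n = 1107 − 1301.714286 = -194.714286
b = Sxy/Sxx = -194.714286/509.428571 = -0.382221
a = ȳ − b·x̄ = 4.857143 − (-0.382221)·38.285714 = 19.490746
Set a + b·x = -0.7: x = (-0.7 − 19.490746) / (-0.382221) = 52.824798

52.8248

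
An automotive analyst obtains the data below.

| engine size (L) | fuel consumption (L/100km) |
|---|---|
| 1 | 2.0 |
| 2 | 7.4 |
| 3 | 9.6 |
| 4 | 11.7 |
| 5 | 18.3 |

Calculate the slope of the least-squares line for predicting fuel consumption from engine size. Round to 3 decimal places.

n = 5, Σx = 15, Σy = 49, Σxy = 183.9, Σx² = 55
Sxx = Σx² − (Σx)²/n = 55 − 45 = 10
Sxy = Σxy − (Σx)(Σy)/n = 183.9 − 147 = 36.9
b = Sxy/Sxx = 36.9/10 = 3.69

3.690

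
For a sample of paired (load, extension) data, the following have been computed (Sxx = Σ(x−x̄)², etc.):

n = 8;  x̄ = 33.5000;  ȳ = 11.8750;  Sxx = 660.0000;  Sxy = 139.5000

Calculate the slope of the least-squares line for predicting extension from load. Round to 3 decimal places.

0.211

b = Sxy/Sxx = 139.5/660 = 0.211364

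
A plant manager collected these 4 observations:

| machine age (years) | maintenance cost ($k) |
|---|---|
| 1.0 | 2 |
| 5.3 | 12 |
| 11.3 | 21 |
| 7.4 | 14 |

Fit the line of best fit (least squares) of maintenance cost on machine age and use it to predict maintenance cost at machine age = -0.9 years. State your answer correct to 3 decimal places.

-0.714

n = 4, Σx = 25, Σy = 49, Σxy = 406.5, Σx² = 211.54
Sxx = Σx² − (Σx)²/n = 211.54 − 156.25 = 55.29
Sxy = Σxy − (Σx)(Σy)/n = 406.5 − 306.25 = 100.25
b = Sxy/Sxx = 100.25/55.29 = 1.813167
a = ȳ − b·x̄ = 12.25 − 1.813167·6.25 = 0.917707
ŷ(-0.9) = a + b·-0.9 = 0.917707 + 1.813167·(-0.9) = -0.714144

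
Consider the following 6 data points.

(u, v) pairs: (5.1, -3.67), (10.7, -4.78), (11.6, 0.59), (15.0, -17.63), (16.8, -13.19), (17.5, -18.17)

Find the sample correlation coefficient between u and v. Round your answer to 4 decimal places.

n = 6, Σx = 76.7, Σy = -56.85, Σxy = -867.036, Σx² = 1088.55, Σy² = 851.6073
Sxx = Σx² − (Σx)²/n = 1088.55 − 980.481667 = 108.068333
Sxy = Σxy − (Σx)(Σy)/n = -867.036 − (-726.7325) = -140.3035
Syy = Σy² − (Σy)²/n = 851.6073 − 538.65375 = 312.95355
r = Sxy/√(Sxx·Syy) = -140.3035/√(33820.368559) = -140.3035/183.903150 = -0.762921

-0.7629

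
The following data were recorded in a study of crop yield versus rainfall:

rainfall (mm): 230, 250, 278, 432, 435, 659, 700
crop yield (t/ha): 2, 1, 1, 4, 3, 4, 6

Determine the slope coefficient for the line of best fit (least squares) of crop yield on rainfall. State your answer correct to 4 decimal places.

n = 7, Σx = 2984, Σy = 21, Σxy = 10857, Σx² = 1492814
Sxx = Σx² − (Σx)²/n = 1492814 − 1272036.571429 = 220777.428571
Sxy = Σxy − (Σx)(Σy)/n = 10857 − 8952 = 1905
b = Sxy/Sxx = 1905/220777.428571 = 0.008629

0.0086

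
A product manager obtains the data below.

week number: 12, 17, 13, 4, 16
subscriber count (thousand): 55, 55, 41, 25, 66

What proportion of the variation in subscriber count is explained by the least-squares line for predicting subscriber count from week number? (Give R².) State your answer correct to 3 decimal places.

0.763

n = 5, Σx = 62, Σy = 242, Σxy = 3284, Σx² = 874, Σy² = 12712
Sxx = Σx² − (Σx)²/n = 874 − 768.8 = 105.2
Sxy = Σxy − (Σx)(Σy)/n = 3284 − 3000.8 = 283.2
Syy = Σy² − (Σy)²/n = 12712 − 11712.8 = 999.2
R² = Sxy²/(Sxx·Syy) = (283.2)²/(105.2·999.2) = 0.762989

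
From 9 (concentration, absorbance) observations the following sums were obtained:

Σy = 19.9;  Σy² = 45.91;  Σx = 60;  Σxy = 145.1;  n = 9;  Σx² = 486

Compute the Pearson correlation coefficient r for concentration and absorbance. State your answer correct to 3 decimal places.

Sxx = Σx² − (Σx)²/n = 486 − 400 = 86
Sxy = Σxy − (Σx)(Σy)/n = 145.1 − 132.666667 = 12.433333
Syy = Σy² − (Σy)²/n = 45.91 − 44.001111 = 1.908889
r = Sxy/√(Sxx·Syy) = 12.433333/√(164.164444) = 12.433333/12.812667 = 0.970394

0.970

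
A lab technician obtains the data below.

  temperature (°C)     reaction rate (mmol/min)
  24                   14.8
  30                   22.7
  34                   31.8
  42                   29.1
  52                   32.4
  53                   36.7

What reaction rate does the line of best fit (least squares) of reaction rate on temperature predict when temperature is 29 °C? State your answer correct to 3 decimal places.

n = 6, Σx = 235, Σy = 167.5, Σxy = 6969.5, Σx² = 9909
Sxx = Σx² − (Σx)²/n = 9909 − 9204.166667 = 704.833333
Sxy = Σxy − (Σx)(Σy)/n = 6969.5 − 6560.416667 = 409.083333
b = Sxy/Sxx = 409.083333/704.833333 = 0.580397
a = ȳ − b·x̄ = 27.916667 − 0.580397·39.166667 = 5.184441
ŷ(29) = a + b·29 = 5.184441 + 0.580397·29 = 22.015961

22.016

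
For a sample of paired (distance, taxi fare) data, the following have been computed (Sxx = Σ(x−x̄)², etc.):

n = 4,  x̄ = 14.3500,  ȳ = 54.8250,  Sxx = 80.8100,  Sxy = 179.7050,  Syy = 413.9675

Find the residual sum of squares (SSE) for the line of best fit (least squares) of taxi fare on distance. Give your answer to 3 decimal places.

14.340

b = Sxy/Sxx = 179.705/80.81 = 2.223797
SSE = Syy − b·Sxy = 413.9675 − 2.223797·179.705 = 14.340139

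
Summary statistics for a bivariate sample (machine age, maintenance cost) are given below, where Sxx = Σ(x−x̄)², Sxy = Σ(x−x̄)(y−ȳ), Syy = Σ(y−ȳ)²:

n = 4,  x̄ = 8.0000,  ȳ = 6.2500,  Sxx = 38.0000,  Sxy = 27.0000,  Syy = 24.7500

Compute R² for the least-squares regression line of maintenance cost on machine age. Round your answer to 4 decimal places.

R² = Sxy²/(Sxx·Syy) = (27)²/(38·24.75) = 0.775120

0.7751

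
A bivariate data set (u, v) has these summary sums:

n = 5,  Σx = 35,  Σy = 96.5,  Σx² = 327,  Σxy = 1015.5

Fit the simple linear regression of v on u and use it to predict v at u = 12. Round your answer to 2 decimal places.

Sxx = Σx² − (Σx)²/n = 327 − 245 = 82
Sxy = Σxy − (Σx)(Σy)/n = 1015.5 − 675.5 = 340
b = Sxy/Sxx = 340/82 = 4.146341
a = ȳ − b·x̄ = 19.3 − 4.146341·7 = -9.724390
ŷ(12) = a + b·12 = -9.724390 + 4.146341·12 = 40.031707

40.03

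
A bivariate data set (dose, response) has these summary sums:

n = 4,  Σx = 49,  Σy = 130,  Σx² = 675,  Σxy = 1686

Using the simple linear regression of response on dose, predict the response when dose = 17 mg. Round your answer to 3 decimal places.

Sxx = Σx² − (Σx)²/n = 675 − 600.25 = 74.75
Sxy = Σxy − (Σx)(Σy)/n = 1686 − 1592.5 = 93.5
b = Sxy/Sxx = 93.5/74.75 = 1.250836
a = ȳ − b·x̄ = 32.5 − 1.250836·12.25 = 17.177258
ŷ(17) = a + b·17 = 17.177258 + 1.250836·17 = 38.441472

38.441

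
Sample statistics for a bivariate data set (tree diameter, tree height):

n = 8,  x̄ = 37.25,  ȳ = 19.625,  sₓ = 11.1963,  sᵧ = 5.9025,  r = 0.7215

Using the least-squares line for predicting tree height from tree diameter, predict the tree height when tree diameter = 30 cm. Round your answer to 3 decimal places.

16.867

b = r · sᵧ/sₓ = 0.7215 · 5.9025/11.1963 = 0.380363
a = ȳ − b·x̄ = 19.625 − 0.380363·37.25 = 5.456493
ŷ(30) = a + b·30 = 5.456493 + 0.380363·30 = 16.867371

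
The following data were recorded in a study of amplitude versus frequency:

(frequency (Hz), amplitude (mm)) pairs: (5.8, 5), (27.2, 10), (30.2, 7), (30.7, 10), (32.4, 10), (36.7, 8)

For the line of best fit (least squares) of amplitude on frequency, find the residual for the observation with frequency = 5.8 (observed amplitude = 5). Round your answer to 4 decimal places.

-0.5155

n = 6, Σx = 163, Σy = 50, Σxy = 1437, Σx² = 5024.66
Sxx = Σx² − (Σx)²/n = 5024.66 − 4428.166667 = 596.493333
Sxy = Σxy − (Σx)(Σy)/n = 1437 − 1358.333333 = 78.666667
b = Sxy/Sxx = 78.666667/596.493333 = 0.131882
a = ȳ − b·x̄ = 8.333333 − 0.131882·27.166667 = 4.750542
ŷ(5.8) = 4.750542 + 0.131882·5.8 = 5.515457
residual = y − ŷ = 5 − 5.515457 = -0.515457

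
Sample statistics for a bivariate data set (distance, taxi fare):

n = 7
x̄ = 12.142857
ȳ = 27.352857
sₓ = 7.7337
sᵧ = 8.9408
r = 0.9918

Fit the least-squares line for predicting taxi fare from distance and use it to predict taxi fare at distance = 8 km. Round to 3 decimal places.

22.603

b = r · sᵧ/sₓ = 0.9918 · 8.9408/7.7337 = 1.146603
a = ȳ − b·x̄ = 27.352857 − 1.146603·12.142857 = 13.429818
ŷ(8) = a + b·8 = 13.429818 + 1.146603·8 = 22.602644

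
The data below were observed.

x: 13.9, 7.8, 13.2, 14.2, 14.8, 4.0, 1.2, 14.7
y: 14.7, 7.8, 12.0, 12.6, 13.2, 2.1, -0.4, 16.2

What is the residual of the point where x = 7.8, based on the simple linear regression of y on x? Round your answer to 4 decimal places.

n = 8, Σx = 83.8, Σy = 78.2, Σxy = 1043.91, Σx² = 1082.5
Sxx = Σx² − (Σx)²/n = 1082.5 − 877.805 = 204.695
Sxy = Σxy − (Σx)(Σy)/n = 1043.91 − 819.145 = 224.765
b = Sxy/Sxx = 224.765/204.695 = 1.098048
a = ȳ − b·x̄ = 9.775 − 1.098048·10.475 = -1.727056
ŷ(7.8) = -1.727056 + 1.098048·7.8 = 6.837721
residual = y − ŷ = 7.8 − 6.837721 = 0.962279

0.9623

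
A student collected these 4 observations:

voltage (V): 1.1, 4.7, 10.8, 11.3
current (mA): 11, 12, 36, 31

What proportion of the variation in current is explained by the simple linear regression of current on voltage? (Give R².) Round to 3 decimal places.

0.891

n = 4, Σx = 27.9, Σy = 90, Σxy = 807.6, Σx² = 267.63, Σy² = 2522
Sxx = Σx² − (Σx)²/n = 267.63 − 194.6025 = 73.0275
Sxy = Σxy − (Σx)(Σy)/n = 807.6 − 627.75 = 179.85
Syy = Σy² − (Σy)²/n = 2522 − 2025 = 497
R² = Sxy²/(Sxx·Syy) = (179.85)²/(73.0275·497) = 0.891206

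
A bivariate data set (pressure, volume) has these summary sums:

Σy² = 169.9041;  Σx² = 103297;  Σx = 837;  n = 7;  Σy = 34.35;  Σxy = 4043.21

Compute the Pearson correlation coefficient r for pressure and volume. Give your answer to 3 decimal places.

-0.975

Sxx = Σx² − (Σx)²/n = 103297 − 100081.285714 = 3215.714286
Sxy = Σxy − (Σx)(Σy)/n = 4043.21 − 4107.278571 = -64.068571
Syy = Σy² − (Σy)²/n = 169.9041 − 168.560357 = 1.343743
r = Sxy/√(Sxx·Syy) = -64.068571/√(4321.093102) = -64.068571/65.735022 = -0.974649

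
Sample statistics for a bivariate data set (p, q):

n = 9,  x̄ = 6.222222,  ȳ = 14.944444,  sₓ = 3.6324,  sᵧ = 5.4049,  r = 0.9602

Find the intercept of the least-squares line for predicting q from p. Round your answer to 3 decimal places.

b = r · sᵧ/sₓ = 0.9602 · 5.4049/3.6324 = 1.428748
a = ȳ − b·x̄ = 14.944444 − 1.428748·6.222222 = 6.054455

6.054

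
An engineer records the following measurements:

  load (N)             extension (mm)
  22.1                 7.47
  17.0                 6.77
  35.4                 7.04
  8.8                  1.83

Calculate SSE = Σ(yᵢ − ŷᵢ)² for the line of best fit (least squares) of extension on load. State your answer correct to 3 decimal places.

9.974

n = 4, Σx = 83.3, Σy = 23.11, Σxy = 545.497, Σx² = 2108.01, Σy² = 154.5443
Sxx = Σx² − (Σx)²/n = 2108.01 − 1734.7225 = 373.2875
Sxy = Σxy − (Σx)(Σy)/n = 545.497 − 481.26575 = 64.23125
Syy = Σy² − (Σy)²/n = 154.5443 − 133.518025 = 21.026275
b = Sxy/Sxx = 64.23125/373.2875 = 0.172069
SSE = Syy − b·Sxy = 21.026275 − 0.172069·64.23125 = 9.974061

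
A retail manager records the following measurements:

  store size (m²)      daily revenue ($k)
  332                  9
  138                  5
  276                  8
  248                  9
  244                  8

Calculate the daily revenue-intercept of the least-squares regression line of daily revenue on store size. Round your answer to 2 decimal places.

2.67

n = 5, Σx = 1238, Σy = 39, Σxy = 10070, Σx² = 326484
Sxx = Σx² − (Σx)²/n = 326484 − 306528.8 = 19955.2
Sxy = Σxy − (Σx)(Σy)/n = 10070 − 9656.4 = 413.6
b = Sxy/Sxx = 413.6/19955.2 = 0.020726
a = ȳ − b·x̄ = 7.8 − 0.020726·247.6 = 2.668137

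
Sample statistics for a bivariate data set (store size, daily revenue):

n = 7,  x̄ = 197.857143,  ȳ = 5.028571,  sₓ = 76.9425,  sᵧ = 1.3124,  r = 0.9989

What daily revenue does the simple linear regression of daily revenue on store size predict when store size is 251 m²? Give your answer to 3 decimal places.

b = r · sᵧ/sₓ = 0.9989 · 1.3124/76.9425 = 0.017038
a = ȳ − b·x̄ = 5.028571 − 0.017038·197.857143 = 1.657455
ŷ(251) = a + b·251 = 1.657455 + 0.017038·251 = 5.934026

5.934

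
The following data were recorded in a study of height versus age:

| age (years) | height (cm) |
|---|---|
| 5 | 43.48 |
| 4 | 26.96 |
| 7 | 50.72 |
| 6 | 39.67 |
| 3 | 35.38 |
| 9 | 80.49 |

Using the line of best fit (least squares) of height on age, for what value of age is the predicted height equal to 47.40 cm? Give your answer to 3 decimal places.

n = 6, Σx = 34, Σy = 276.7, Σxy = 1748.85, Σx² = 216
Sxx = Σx² − (Σx)²/n = 216 − 192.666667 = 23.333333
Sxy = Σxy − (Σx)(Σy)/n = 1748.85 − 1567.966667 = 180.883333
b = Sxy/Sxx = 180.883333/23.333333 = 7.752143
a = ȳ − b·x̄ = 46.116667 − 7.752143·5.666667 = 2.187857
Set a + b·x = 47.40: x = (47.40 − 2.187857) / 7.752143 = 5.832212

5.832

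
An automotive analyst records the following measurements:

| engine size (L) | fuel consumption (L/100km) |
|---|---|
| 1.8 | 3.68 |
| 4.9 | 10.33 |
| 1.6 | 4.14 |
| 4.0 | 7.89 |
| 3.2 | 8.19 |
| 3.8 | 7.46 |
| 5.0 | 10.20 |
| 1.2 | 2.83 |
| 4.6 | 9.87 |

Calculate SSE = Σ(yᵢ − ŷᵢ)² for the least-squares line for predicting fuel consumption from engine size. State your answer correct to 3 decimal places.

2.872

n = 9, Σx = 30.1, Σy = 64.59, Σxy = 249.779, Σx² = 118.09, Σy² = 531.8365
Sxx = Σx² − (Σx)²/n = 118.09 − 100.667778 = 17.422222
Sxy = Σxy − (Σx)(Σy)/n = 249.779 − 216.017667 = 33.761333
Syy = Σy² − (Σy)²/n = 531.8365 − 463.5409 = 68.2956
b = Sxy/Sxx = 33.761333/17.422222 = 1.937832
SSE = Syy − b·Sxy = 68.2956 − 1.937832·33.761333 = 2.871820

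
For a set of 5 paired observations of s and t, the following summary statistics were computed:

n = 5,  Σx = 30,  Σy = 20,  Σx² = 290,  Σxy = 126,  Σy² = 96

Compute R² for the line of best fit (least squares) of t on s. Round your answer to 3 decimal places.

0.020

Sxx = Σx² − (Σx)²/n = 290 − 180 = 110
Sxy = Σxy − (Σx)(Σy)/n = 126 − 120 = 6
Syy = Σy² − (Σy)²/n = 96 − 80 = 16
R² = Sxy²/(Sxx·Syy) = (6)²/(110·16) = 0.020455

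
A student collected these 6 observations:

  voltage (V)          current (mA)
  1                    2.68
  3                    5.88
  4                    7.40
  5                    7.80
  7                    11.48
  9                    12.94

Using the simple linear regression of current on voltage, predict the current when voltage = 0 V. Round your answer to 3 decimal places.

n = 6, Σx = 29, Σy = 48.18, Σxy = 285.74, Σx² = 181
Sxx = Σx² − (Σx)²/n = 181 − 140.166667 = 40.833333
Sxy = Σxy − (Σx)(Σy)/n = 285.74 − 232.87 = 52.87
b = Sxy/Sxx = 52.87/40.833333 = 1.294776
a = ȳ − b·x̄ = 8.03 − 1.294776·4.833333 = 1.771918
ŷ(0) = a + b·0 = 1.771918 + 1.294776·0 = 1.771918

1.772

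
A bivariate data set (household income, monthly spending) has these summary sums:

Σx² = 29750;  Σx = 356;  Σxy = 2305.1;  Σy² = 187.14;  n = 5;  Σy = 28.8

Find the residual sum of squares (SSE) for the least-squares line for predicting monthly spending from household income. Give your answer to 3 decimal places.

6.536

Sxx = Σx² − (Σx)²/n = 29750 − 25347.2 = 4402.8
Sxy = Σxy − (Σx)(Σy)/n = 2305.1 − 2050.56 = 254.54
Syy = Σy² − (Σy)²/n = 187.14 − 165.888 = 21.252
b = Sxy/Sxx = 254.54/4402.8 = 0.057813
SSE = Syy − b·Sxy = 21.252 − 0.057813·254.54 = 6.536226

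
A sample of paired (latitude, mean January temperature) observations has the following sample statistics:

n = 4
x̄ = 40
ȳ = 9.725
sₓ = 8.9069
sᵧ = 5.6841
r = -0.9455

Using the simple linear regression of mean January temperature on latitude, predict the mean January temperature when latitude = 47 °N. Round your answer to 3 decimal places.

b = r · sᵧ/sₓ = -0.9455 · 5.6841/8.9069 = -0.603388
a = ȳ − b·x̄ = 9.725 − (-0.603388)·40 = 33.860520
ŷ(47) = a + b·47 = 33.860520 + (-0.603388)·47 = 5.501284

5.501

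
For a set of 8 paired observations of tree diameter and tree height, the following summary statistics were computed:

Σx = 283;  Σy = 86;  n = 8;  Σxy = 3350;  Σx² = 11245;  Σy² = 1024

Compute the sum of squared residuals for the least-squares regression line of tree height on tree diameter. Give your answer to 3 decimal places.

Sxx = Σx² − (Σx)²/n = 11245 − 10011.125 = 1233.875
Sxy = Σxy − (Σx)(Σy)/n = 3350 − 3042.25 = 307.75
Syy = Σy² − (Σy)²/n = 1024 − 924.5 = 99.5
b = Sxy/Sxx = 307.75/1233.875 = 0.249417
SSE = Syy − b·Sxy = 99.5 − 0.249417·307.75 = 22.741769

22.742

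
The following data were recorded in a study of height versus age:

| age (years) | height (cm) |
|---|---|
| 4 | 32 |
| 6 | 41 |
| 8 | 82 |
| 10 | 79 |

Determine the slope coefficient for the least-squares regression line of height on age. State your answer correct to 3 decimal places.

9.100

n = 4, Σx = 28, Σy = 234, Σxy = 1820, Σx² = 216
Sxx = Σx² − (Σx)²/n = 216 − 196 = 20
Sxy = Σxy − (Σx)(Σy)/n = 1820 − 1638 = 182
b = Sxy/Sxx = 182/20 = 9.1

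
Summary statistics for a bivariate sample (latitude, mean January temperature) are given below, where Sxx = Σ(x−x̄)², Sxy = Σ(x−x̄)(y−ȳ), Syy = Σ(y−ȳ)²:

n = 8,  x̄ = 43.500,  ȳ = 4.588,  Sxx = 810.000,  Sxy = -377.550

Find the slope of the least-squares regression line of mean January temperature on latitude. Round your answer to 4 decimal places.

-0.4661

b = Sxy/Sxx = -377.55/810 = -0.466111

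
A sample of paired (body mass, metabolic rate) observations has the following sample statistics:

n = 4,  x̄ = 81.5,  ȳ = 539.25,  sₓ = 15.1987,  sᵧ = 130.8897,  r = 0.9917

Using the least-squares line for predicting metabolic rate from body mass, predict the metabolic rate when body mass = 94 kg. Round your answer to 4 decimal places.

b = r · sᵧ/sₓ = 0.9917 · 130.8897/15.1987 = 8.540422
a = ȳ − b·x̄ = 539.25 − 8.540422·81.5 = -156.794413
ŷ(94) = a + b·94 = -156.794413 + 8.540422·94 = 646.005278

646.0053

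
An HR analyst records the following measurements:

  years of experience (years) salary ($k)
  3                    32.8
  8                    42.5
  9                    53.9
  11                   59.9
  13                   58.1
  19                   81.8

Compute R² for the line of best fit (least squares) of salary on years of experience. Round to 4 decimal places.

0.9510

n = 6, Σx = 63, Σy = 329, Σxy = 3891.9, Σx² = 805, Σy² = 19442.16
Sxx = Σx² − (Σx)²/n = 805 − 661.5 = 143.5
Sxy = Σxy − (Σx)(Σy)/n = 3891.9 − 3454.5 = 437.4
Syy = Σy² − (Σy)²/n = 19442.16 − 18040.166667 = 1401.993333
R² = Sxy²/(Sxx·Syy) = (437.4)²/(143.5·1401.993333) = 0.950954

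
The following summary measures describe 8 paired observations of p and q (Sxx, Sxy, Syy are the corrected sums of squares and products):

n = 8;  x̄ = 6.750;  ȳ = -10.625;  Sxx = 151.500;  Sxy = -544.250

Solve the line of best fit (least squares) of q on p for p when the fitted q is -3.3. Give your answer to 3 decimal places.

4.711

b = Sxy/Sxx = -544.25/151.5 = -3.592409
a = ȳ − b·x̄ = -10.625 − (-3.592409)·6.75 = 13.623762
Set a + b·x = -3.3: x = (-3.3 − 13.623762) / (-3.592409) = 4.710978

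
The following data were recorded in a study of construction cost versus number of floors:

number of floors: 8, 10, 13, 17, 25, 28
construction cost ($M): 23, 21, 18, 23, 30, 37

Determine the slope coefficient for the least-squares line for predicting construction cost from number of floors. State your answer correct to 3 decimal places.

0.745

n = 6, Σx = 101, Σy = 152, Σxy = 2805, Σx² = 2031
Sxx = Σx² − (Σx)²/n = 2031 − 1700.166667 = 330.833333
Sxy = Σxy − (Σx)(Σy)/n = 2805 − 2558.666667 = 246.333333
b = Sxy/Sxx = 246.333333/330.833333 = 0.744584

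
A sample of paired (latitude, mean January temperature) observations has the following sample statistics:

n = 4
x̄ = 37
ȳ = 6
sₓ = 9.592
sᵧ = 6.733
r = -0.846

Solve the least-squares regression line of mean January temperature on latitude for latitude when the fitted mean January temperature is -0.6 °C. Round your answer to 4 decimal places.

b = r · sᵧ/sₓ = -0.846 · 6.733/9.592 = -0.593840
a = ȳ − b·x̄ = 6 − (-0.593840)·37 = 27.972098
Set a + b·x = -0.6: x = (-0.6 − 27.972098) / (-0.593840) = 48.114096

48.1141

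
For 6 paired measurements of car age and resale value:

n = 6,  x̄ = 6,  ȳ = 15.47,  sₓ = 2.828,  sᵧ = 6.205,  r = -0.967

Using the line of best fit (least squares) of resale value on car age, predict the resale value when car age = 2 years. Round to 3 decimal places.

23.957

b = r · sᵧ/sₓ = -0.967 · 6.205/2.828 = -2.121724
a = ȳ − b·x̄ = 15.47 − (-2.121724)·6 = 28.200343
ŷ(2) = a + b·2 = 28.200343 + (-2.121724)·2 = 23.956895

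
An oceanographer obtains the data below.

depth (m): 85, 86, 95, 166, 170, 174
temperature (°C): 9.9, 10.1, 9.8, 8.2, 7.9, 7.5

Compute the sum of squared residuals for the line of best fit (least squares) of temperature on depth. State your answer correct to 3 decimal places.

n = 6, Σx = 776, Σy = 53.4, Σxy = 6650.3, Σx² = 110378, Σy² = 481.96
Sxx = Σx² − (Σx)²/n = 110378 − 100362.666667 = 10015.333333
Sxy = Σxy − (Σx)(Σy)/n = 6650.3 − 6906.4 = -256.1
Syy = Σy² − (Σy)²/n = 481.96 − 475.26 = 6.7
b = Sxy/Sxx = -256.1/10015.333333 = -0.025571
SSE = Syy − b·Sxy = 6.7 − (-0.025571)·(-256.1) = 0.151320

0.151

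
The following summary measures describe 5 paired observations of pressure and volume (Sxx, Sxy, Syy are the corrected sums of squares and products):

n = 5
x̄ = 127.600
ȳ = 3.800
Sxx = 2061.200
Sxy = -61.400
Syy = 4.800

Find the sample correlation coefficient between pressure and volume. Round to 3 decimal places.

r = Sxy/√(Sxx·Syy) = -61.4/√(9893.76) = -61.4/99.467382 = -0.617288

-0.617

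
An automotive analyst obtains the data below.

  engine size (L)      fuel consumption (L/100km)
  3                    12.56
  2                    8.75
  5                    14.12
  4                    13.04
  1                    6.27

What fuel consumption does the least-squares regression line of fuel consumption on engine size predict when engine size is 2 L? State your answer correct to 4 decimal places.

8.9490

n = 5, Σx = 15, Σy = 54.74, Σxy = 184.21, Σx² = 55
Sxx = Σx² − (Σx)²/n = 55 − 45 = 10
Sxy = Σxy − (Σx)(Σy)/n = 184.21 − 164.22 = 19.99
b = Sxy/Sxx = 19.99/10 = 1.999
a = ȳ − b·x̄ = 10.948 − 1.999·3 = 4.951
ŷ(2) = a + b·2 = 4.951 + 1.999·2 = 8.949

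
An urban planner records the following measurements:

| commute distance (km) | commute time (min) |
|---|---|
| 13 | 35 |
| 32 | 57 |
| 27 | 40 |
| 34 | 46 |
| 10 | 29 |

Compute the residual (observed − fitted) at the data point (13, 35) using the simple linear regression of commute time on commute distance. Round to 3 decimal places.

n = 5, Σx = 116, Σy = 207, Σxy = 5213, Σx² = 3178
Sxx = Σx² − (Σx)²/n = 3178 − 2691.2 = 486.8
Sxy = Σxy − (Σx)(Σy)/n = 5213 − 4802.4 = 410.6
b = Sxy/Sxx = 410.6/486.8 = 0.843468
a = ȳ − b·x̄ = 41.4 − 0.843468·23.2 = 21.831553
ŷ(13) = 21.831553 + 0.843468·13 = 32.796631
residual = y − ŷ = 35 − 32.796631 = 2.203369

2.203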